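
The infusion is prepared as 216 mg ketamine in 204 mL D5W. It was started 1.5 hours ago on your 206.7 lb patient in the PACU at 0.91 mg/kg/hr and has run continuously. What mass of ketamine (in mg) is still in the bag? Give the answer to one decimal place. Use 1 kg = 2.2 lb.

Weight = 206.7 lb ÷ 2.2 lb/kg = 93.95455 kg
Dose = 0.91 mg/kg/hr × 93.95455 kg = 85.49864 mg/hr
Concentration = 216 mg ÷ 204 mL = 1.058824 mg/mL
Rate = 85.49864 mg/hr ÷ 1.058824 mg/mL = 80.74871 mL/hr
Volume infused = 80.74871 mL/hr × 1.5 hr = 121.1231 mL
Volume remaining = 204 − 121.1231 = 82.87693 mL
Drug remaining = 82.87693 mL × 1.058824 mg/mL = 87.75205 mg

87.8 mg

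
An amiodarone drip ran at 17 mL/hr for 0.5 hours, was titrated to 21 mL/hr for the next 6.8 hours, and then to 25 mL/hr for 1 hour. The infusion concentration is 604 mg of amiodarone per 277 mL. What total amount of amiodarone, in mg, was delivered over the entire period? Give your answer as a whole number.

384 mg

Concentration = 604 mg ÷ 277 mL = 2.180505 mg/mL
Stage 1: 17 mL/hr × 0.5 hr = 8.5 mL → 8.5 mL × 2.180505 mg/mL = 18.5343 mg
Stage 2: 21 mL/hr × 6.8 hr = 142.8 mL → 142.8 mL × 2.180505 mg/mL = 311.3762 mg
Stage 3: 25 mL/hr × 1 hr = 25 mL → 25 mL × 2.180505 mg/mL = 54.51264 mg
Total = 18.5343 + 311.3762 + 54.51264 = 384.4231 mg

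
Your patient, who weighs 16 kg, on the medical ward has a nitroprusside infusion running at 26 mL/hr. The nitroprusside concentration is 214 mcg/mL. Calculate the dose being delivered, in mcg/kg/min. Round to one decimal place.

5.8 mcg/kg/min

Drug rate = 26 mL/hr × 214 mcg/mL = 5564 mcg/hr
5564 mcg/hr ÷ 60 min/hr = 92.73333 mcg/min
92.73333 mcg/min ÷ 16 kg = 5.795833 mcg/kg/min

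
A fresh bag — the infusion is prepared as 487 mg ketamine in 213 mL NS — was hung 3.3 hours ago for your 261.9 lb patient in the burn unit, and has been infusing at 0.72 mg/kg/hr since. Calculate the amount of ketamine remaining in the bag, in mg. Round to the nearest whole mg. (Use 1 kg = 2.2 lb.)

204 mg

Weight = 261.9 lb ÷ 2.2 lb/kg = 119.0455 kg
Dose = 0.72 mg/kg/hr × 119.0455 kg = 85.71273 mg/hr
Concentration = 487 mg ÷ 213 mL = 2.286385 mg/mL
Rate = 85.71273 mg/hr ÷ 2.286385 mg/mL = 37.48832 mL/hr
Volume infused = 37.48832 mL/hr × 3.3 hr = 123.7114 mL
Volume remaining = 213 − 123.7114 = 89.28855 mL
Drug remaining = 89.28855 mL × 2.286385 mg/mL = 204.148 mg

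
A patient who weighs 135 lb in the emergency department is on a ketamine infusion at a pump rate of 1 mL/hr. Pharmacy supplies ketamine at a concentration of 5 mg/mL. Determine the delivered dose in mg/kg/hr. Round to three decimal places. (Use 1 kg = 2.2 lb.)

0.081 mg/kg/hr

Weight = 135 lb ÷ 2.2 lb/kg = 61.36364 kg
Drug rate = 1 mL/hr × 5 mg/mL = 5 mg/hr
5 mg/hr ÷ 61.36364 kg = 0.08148148 mg/kg/hr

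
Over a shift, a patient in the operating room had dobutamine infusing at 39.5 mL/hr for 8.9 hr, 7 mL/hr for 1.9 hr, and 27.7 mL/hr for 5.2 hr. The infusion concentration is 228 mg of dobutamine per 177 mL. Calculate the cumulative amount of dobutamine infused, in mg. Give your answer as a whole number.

656 mg

Concentration = 228 mg ÷ 177 mL = 1.288136 mg/mL
Stage 1: 39.5 mL/hr × 8.9 hr = 351.55 mL → 351.55 mL × 1.288136 mg/mL = 452.8441 mg
Stage 2: 7 mL/hr × 1.9 hr = 13.3 mL → 13.3 mL × 1.288136 mg/mL = 17.1322 mg
Stage 3: 27.7 mL/hr × 5.2 hr = 144.04 mL → 144.04 mL × 1.288136 mg/mL = 185.5431 mg
Total = 452.8441 + 17.1322 + 185.5431 = 655.5193 mg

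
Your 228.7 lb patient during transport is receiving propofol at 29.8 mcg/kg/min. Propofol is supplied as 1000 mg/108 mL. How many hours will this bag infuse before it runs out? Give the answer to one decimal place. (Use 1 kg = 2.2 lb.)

Weight = 228.7 lb ÷ 2.2 lb/kg = 103.9545 kg
Dose = 29.8 mcg/kg/min × 103.9545 kg = 3097.845 mcg/min
3097.845 mcg/min × 60 min/hr = 185870.7 mcg/hr
Concentration = 1000 mg ÷ 108 mL = 9.259259 mg/mL = 9259.259 mcg/mL
Rate = 185870.7 mcg/hr ÷ 9259.259 mcg/mL = 20.07404 mL/hr
Duration = 108 mL ÷ 20.07404 mL/hr = 5.380083 hr

5.4 hours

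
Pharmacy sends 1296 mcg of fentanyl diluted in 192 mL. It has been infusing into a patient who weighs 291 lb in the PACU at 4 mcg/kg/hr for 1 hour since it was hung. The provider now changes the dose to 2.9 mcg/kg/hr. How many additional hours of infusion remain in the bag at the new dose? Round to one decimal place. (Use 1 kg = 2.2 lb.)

2.0 hours

Initial rate:
Weight = 291 lb ÷ 2.2 lb/kg = 132.2727 kg
Dose = 4 mcg/kg/hr × 132.2727 kg = 529.0909 mcg/hr
Concentration = 1296 mcg ÷ 192 mL = 6.75 mcg/mL
Rate = 529.0909 mcg/hr ÷ 6.75 mcg/mL = 78.38384 mL/hr
Volume infused so far = 78.38384 mL/hr × 1 hr = 78.38384 mL
Volume remaining = 192 − 78.38384 = 113.6162 mL
New rate:
Dose = 2.9 mcg/kg/hr × 132.2727 kg = 383.5909 mcg/hr
Rate = 383.5909 mcg/hr ÷ 6.75 mcg/mL = 56.82828 mL/hr
Time remaining = 113.6162 mL ÷ 56.82828 mL/hr = 1.999289 hr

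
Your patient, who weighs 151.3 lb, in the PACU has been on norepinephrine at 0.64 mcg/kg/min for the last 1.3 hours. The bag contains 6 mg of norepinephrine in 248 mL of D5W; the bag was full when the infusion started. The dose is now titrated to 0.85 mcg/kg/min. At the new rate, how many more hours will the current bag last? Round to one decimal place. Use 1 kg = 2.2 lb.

Initial rate:
Weight = 151.3 lb ÷ 2.2 lb/kg = 68.77273 kg
Dose = 0.64 mcg/kg/min × 68.77273 kg = 44.01455 mcg/min
44.01455 mcg/min × 60 min/hr = 2640.873 mcg/hr
Concentration = 6 mg ÷ 248 mL = 0.02419355 mg/mL = 24.19355 mcg/mL
Rate = 2640.873 mcg/hr ÷ 24.19355 mcg/mL = 109.1561 mL/hr
Volume infused so far = 109.1561 mL/hr × 1.3 hr = 141.9029 mL
Volume remaining = 248 − 141.9029 = 106.0971 mL
New rate:
Dose = 0.85 mcg/kg/min × 68.77273 kg = 58.45682 mcg/min
58.45682 mcg/min × 60 min/hr = 3507.409 mcg/hr
Rate = 3507.409 mcg/hr ÷ 24.19355 mcg/mL = 144.9729 mL/hr
Time remaining = 106.0971 mL ÷ 144.9729 mL/hr = 0.7318409 hr

0.7 hours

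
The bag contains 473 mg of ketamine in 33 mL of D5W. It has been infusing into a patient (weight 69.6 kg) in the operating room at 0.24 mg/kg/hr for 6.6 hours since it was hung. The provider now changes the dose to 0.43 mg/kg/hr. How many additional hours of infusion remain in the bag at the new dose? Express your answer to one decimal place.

12.1 hours

Initial rate:
Dose = 0.24 mg/kg/hr × 69.6 kg = 16.704 mg/hr
Concentration = 473 mg ÷ 33 mL = 14.33333 mg/mL
Rate = 16.704 mg/hr ÷ 14.33333 mg/mL = 1.165395 mL/hr
Volume infused so far = 1.165395 mL/hr × 6.6 hr = 7.691609 mL
Volume remaining = 33 − 7.691609 = 25.30839 mL
New rate:
Dose = 0.43 mg/kg/hr × 69.6 kg = 29.928 mg/hr
Rate = 29.928 mg/hr ÷ 14.33333 mg/mL = 2.088 mL/hr
Time remaining = 25.30839 mL ÷ 2.088 mL/hr = 12.12088 hr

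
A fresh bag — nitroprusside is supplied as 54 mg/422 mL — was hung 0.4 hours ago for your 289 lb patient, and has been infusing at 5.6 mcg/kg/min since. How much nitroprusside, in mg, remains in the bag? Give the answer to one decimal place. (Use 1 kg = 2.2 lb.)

36.3 mg

Weight = 289 lb ÷ 2.2 lb/kg = 131.3636 kg
Dose = 5.6 mcg/kg/min × 131.3636 kg = 735.6364 mcg/min
735.6364 mcg/min × 60 min/hr = 44138.18 mcg/hr
Concentration = 54 mg ÷ 422 mL = 0.1279621 mg/mL = 127.9621 mcg/mL
Rate = 44138.18 mcg/hr ÷ 127.9621 mcg/mL = 344.9317 mL/hr
Volume infused = 344.9317 mL/hr × 0.4 hr = 137.9727 mL
Volume remaining = 422 − 137.9727 = 284.0273 mL
Drug remaining = 284.0273 mL × 127.9621 mcg/mL = 36344.73 mcg = 36.34473 mg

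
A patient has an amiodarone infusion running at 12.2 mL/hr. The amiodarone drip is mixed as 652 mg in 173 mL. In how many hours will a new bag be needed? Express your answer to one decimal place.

14.2 hours

Duration = 173 mL ÷ 12.2 mL/hr = 14.18033 hr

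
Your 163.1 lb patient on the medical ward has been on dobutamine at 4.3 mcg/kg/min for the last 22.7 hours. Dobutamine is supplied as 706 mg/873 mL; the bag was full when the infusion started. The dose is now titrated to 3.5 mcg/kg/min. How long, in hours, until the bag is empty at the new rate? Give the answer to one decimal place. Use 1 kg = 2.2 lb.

Initial rate:
Weight = 163.1 lb ÷ 2.2 lb/kg = 74.13636 kg
Dose = 4.3 mcg/kg/min × 74.13636 kg = 318.7864 mcg/min
318.7864 mcg/min × 60 min/hr = 19127.18 mcg/hr
Concentration = 706 mg ÷ 873 mL = 0.8087056 mg/mL = 808.7056 mcg/mL
Rate = 19127.18 mcg/hr ÷ 808.7056 mcg/mL = 23.6516 mL/hr
Volume infused so far = 23.6516 mL/hr × 22.7 hr = 536.8913 mL
Volume remaining = 873 − 536.8913 = 336.1087 mL
New rate:
Dose = 3.5 mcg/kg/min × 74.13636 kg = 259.4773 mcg/min
259.4773 mcg/min × 60 min/hr = 15568.64 mcg/hr
Rate = 15568.64 mcg/hr ÷ 808.7056 mcg/mL = 19.2513 mL/hr
Time remaining = 336.1087 mL ÷ 19.2513 mL/hr = 17.45901 hr

17.5 hours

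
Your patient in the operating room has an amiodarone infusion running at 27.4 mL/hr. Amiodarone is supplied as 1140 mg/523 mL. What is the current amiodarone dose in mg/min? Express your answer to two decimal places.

Concentration = 1140 mg ÷ 523 mL = 2.179732 mg/mL
Drug rate = 27.4 mL/hr × 2.179732 mg/mL = 59.72467 mg/hr
59.72467 mg/hr ÷ 60 min/hr = 0.9954111 mg/min

1.00 mg/min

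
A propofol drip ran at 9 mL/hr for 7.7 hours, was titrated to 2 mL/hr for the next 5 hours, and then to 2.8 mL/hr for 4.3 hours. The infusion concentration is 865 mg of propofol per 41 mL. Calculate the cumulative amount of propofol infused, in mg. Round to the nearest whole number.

1927 mg

Concentration = 865 mg ÷ 41 mL = 21.09756 mg/mL
Stage 1: 9 mL/hr × 7.7 hr = 69.3 mL → 69.3 mL × 21.09756 mg/mL = 1462.061 mg
Stage 2: 2 mL/hr × 5 hr = 10 mL → 10 mL × 21.09756 mg/mL = 210.9756 mg
Stage 3: 2.8 mL/hr × 4.3 hr = 12.04 mL → 12.04 mL × 21.09756 mg/mL = 254.0146 mg
Total = 1462.061 + 210.9756 + 254.0146 = 1927.051 mg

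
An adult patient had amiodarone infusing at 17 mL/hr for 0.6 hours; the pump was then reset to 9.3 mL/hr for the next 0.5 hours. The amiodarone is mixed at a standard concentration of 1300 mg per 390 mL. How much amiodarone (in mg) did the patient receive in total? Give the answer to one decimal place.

Concentration = 1300 mg ÷ 390 mL = 3.333333 mg/mL
Stage 1: 17 mL/hr × 0.6 hr = 10.2 mL → 10.2 mL × 3.333333 mg/mL = 34 mg
Stage 2: 9.3 mL/hr × 0.5 hr = 4.65 mL → 4.65 mL × 3.333333 mg/mL = 15.5 mg
Total = 34 + 15.5 = 49.5 mg

49.5 mg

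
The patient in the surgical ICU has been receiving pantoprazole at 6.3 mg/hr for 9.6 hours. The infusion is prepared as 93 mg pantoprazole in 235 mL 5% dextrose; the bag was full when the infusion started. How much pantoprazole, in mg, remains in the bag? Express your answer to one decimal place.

Concentration = 93 mg ÷ 235 mL = 0.3957447 mg/mL
Rate = 6.3 mg/hr ÷ 0.3957447 mg/mL = 15.91935 mL/hr
Volume infused = 15.91935 mL/hr × 9.6 hr = 152.8258 mL
Volume remaining = 235 − 152.8258 = 82.17419 mL
Drug remaining = 82.17419 mL × 0.3957447 mg/mL = 32.52 mg

32.5 mg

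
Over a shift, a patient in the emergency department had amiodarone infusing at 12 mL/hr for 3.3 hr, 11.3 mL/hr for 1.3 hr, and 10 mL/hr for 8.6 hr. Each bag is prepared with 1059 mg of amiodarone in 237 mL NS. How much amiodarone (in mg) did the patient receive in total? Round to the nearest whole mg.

Concentration = 1059 mg ÷ 237 mL = 4.468354 mg/mL
Stage 1: 12 mL/hr × 3.3 hr = 39.6 mL → 39.6 mL × 4.468354 mg/mL = 176.9468 mg
Stage 2: 11.3 mL/hr × 1.3 hr = 14.69 mL → 14.69 mL × 4.468354 mg/mL = 65.64013 mg
Stage 3: 10 mL/hr × 8.6 hr = 86 mL → 86 mL × 4.468354 mg/mL = 384.2785 mg
Total = 176.9468 + 65.64013 + 384.2785 = 626.8654 mg

627 mg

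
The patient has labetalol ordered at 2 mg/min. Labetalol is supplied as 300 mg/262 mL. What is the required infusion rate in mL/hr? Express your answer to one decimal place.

2 mg/min × 60 min/hr = 120 mg/hr
Concentration = 300 mg ÷ 262 mL = 1.145038 mg/mL
Rate = 120 mg/hr ÷ 1.145038 mg/mL = 104.8 mL/hr

104.8 mL/hr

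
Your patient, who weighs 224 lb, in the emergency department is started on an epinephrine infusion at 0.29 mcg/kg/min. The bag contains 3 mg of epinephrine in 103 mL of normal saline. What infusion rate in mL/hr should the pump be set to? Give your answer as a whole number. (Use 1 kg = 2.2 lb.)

Weight = 224 lb ÷ 2.2 lb/kg = 101.8182 kg
Dose = 0.29 mcg/kg/min × 101.8182 kg = 29.52727 mcg/min
29.52727 mcg/min × 60 min/hr = 1771.636 mcg/hr
Concentration = 3 mg ÷ 103 mL = 0.02912621 mg/mL = 29.12621 mcg/mL
Rate = 1771.636 mcg/hr ÷ 29.12621 mcg/mL = 60.82618 mL/hr

61 mL/hr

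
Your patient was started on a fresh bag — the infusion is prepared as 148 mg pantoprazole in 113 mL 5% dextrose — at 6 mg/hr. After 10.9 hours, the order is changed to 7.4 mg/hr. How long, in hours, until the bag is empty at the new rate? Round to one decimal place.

Initial rate:
Concentration = 148 mg ÷ 113 mL = 1.309735 mg/mL
Rate = 6 mg/hr ÷ 1.309735 mg/mL = 4.581081 mL/hr
Volume infused so far = 4.581081 mL/hr × 10.9 hr = 49.93378 mL
Volume remaining = 113 − 49.93378 = 63.06622 mL
New rate:
Rate = 7.4 mg/hr ÷ 1.309735 mg/mL = 5.65 mL/hr
Time remaining = 63.06622 mL ÷ 5.65 mL/hr = 11.16216 hr

11.2 hours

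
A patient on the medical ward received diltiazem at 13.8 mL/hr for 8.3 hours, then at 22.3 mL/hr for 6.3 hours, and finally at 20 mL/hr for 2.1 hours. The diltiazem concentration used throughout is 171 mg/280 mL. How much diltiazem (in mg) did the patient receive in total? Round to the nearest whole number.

181 mg

Concentration = 171 mg ÷ 280 mL = 0.6107143 mg/mL
Stage 1: 13.8 mL/hr × 8.3 hr = 114.54 mL → 114.54 mL × 0.6107143 mg/mL = 69.95121 mg
Stage 2: 22.3 mL/hr × 6.3 hr = 140.49 mL → 140.49 mL × 0.6107143 mg/mL = 85.79925 mg
Stage 3: 20 mL/hr × 2.1 hr = 42 mL → 42 mL × 0.6107143 mg/mL = 25.65 mg
Total = 69.95121 + 85.79925 + 25.65 = 181.4005 mg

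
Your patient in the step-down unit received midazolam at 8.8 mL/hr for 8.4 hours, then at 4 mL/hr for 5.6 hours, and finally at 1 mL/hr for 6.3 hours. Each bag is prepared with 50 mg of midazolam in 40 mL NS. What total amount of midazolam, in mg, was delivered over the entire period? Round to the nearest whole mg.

128 mg

Concentration = 50 mg ÷ 40 mL = 1.25 mg/mL
Stage 1: 8.8 mL/hr × 8.4 hr = 73.92 mL → 73.92 mL × 1.25 mg/mL = 92.4 mg
Stage 2: 4 mL/hr × 5.6 hr = 22.4 mL → 22.4 mL × 1.25 mg/mL = 28 mg
Stage 3: 1 mL/hr × 6.3 hr = 6.3 mL → 6.3 mL × 1.25 mg/mL = 7.875 mg
Total = 92.4 + 28 + 7.875 = 128.275 mg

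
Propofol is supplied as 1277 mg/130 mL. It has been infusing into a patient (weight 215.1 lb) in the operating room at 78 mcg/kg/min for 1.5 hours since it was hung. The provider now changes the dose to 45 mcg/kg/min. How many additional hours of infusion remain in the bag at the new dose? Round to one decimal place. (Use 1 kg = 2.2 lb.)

2.2 hours

Initial rate:
Weight = 215.1 lb ÷ 2.2 lb/kg = 97.77273 kg
Dose = 78 mcg/kg/min × 97.77273 kg = 7626.273 mcg/min
7626.273 mcg/min × 60 min/hr = 457576.4 mcg/hr
Concentration = 1277 mg ÷ 130 mL = 9.823077 mg/mL = 9823.077 mcg/mL
Rate = 457576.4 mcg/hr ÷ 9823.077 mcg/mL = 46.58178 mL/hr
Volume infused so far = 46.58178 mL/hr × 1.5 hr = 69.87266 mL
Volume remaining = 130 − 69.87266 = 60.12734 mL
New rate:
Dose = 45 mcg/kg/min × 97.77273 kg = 4399.773 mcg/min
4399.773 mcg/min × 60 min/hr = 263986.4 mcg/hr
Rate = 263986.4 mcg/hr ÷ 9823.077 mcg/mL = 26.8741 mL/hr
Time remaining = 60.12734 mL ÷ 26.8741 mL/hr = 2.237371 hr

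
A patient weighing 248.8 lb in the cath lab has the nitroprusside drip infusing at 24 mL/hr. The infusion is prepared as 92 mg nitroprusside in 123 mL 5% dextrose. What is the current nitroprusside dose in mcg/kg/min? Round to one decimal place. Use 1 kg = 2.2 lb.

Weight = 248.8 lb ÷ 2.2 lb/kg = 113.0909 kg
Concentration = 92 mg ÷ 123 mL = 0.7479675 mg/mL = 747.9675 mcg/mL
Drug rate = 24 mL/hr × 747.9675 mcg/mL = 17951.22 mcg/hr
17951.22 mcg/hr ÷ 60 min/hr = 299.187 mcg/min
299.187 mcg/min ÷ 113.0909 kg = 2.645544 mcg/kg/min

2.6 mcg/kg/min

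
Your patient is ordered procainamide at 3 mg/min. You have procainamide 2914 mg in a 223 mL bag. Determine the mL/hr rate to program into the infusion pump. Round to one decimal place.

3 mg/min × 60 min/hr = 180 mg/hr
Concentration = 2914 mg ÷ 223 mL = 13.06726 mg/mL
Rate = 180 mg/hr ÷ 13.06726 mg/mL = 13.77488 mL/hr

13.8 mL/hr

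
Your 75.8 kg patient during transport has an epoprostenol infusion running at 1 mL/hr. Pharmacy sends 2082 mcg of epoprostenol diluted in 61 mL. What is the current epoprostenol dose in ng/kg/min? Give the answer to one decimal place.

Concentration = 2082 mcg ÷ 61 mL = 34.13115 mcg/mL = 34131.15 ng/mL
Drug rate = 1 mL/hr × 34131.15 ng/mL = 34131.15 ng/hr
34131.15 ng/hr ÷ 60 min/hr = 568.8525 ng/min
568.8525 ng/min ÷ 75.8 kg = 7.50465 ng/kg/min

7.5 ng/kg/min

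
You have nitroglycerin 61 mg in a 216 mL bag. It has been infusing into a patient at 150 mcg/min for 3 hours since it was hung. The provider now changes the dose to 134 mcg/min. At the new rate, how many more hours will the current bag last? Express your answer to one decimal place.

Initial rate:
150 mcg/min × 60 min/hr = 9000 mcg/hr
Concentration = 61 mg ÷ 216 mL = 0.2824074 mg/mL = 282.4074 mcg/mL
Rate = 9000 mcg/hr ÷ 282.4074 mcg/mL = 31.86885 mL/hr
Volume infused so far = 31.86885 mL/hr × 3 hr = 95.60656 mL
Volume remaining = 216 − 95.60656 = 120.3934 mL
New rate:
134 mcg/min × 60 min/hr = 8040 mcg/hr
Rate = 8040 mcg/hr ÷ 282.4074 mcg/mL = 28.46951 mL/hr
Time remaining = 120.3934 mL ÷ 28.46951 mL/hr = 4.228856 hr

4.2 hours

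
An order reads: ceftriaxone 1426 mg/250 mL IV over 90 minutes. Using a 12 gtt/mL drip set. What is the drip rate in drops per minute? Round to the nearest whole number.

33 gtt/min

250 mL ÷ (90 min) = 2.777778 mL/min
2.777778 mL/min × 12 gtt/mL = 33.33333 gtt/min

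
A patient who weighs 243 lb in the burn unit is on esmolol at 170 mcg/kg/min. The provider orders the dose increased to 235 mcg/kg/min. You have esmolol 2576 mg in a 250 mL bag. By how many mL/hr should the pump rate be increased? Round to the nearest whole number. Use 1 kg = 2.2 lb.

42 mL/hr

At the current dose:
Weight = 243 lb ÷ 2.2 lb/kg = 110.4545 kg
Dose = 170 mcg/kg/min × 110.4545 kg = 18777.27 mcg/min
18777.27 mcg/min × 60 min/hr = 1126636 mcg/hr
Concentration = 2576 mg ÷ 250 mL = 10.304 mg/mL = 10304 mcg/mL
Rate = 1126636 mcg/hr ÷ 10304 mcg/mL = 109.3397 mL/hr
At the new dose:
Dose = 235 mcg/kg/min × 110.4545 kg = 25956.82 mcg/min
25956.82 mcg/min × 60 min/hr = 1557409 mcg/hr
Rate = 1557409 mcg/hr ÷ 10304 mcg/mL = 151.1461 mL/hr
Change = 151.1461 − 109.3397 = 41.80636 mL/hr → 41.80636 mL/hr increase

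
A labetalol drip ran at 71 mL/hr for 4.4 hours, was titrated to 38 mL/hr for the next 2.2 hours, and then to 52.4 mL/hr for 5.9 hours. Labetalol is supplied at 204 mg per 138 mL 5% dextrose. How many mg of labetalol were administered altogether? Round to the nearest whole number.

1042 mg

Concentration = 204 mg ÷ 138 mL = 1.478261 mg/mL
Stage 1: 71 mL/hr × 4.4 hr = 312.4 mL → 312.4 mL × 1.478261 mg/mL = 461.8087 mg
Stage 2: 38 mL/hr × 2.2 hr = 83.6 mL → 83.6 mL × 1.478261 mg/mL = 123.5826 mg
Stage 3: 52.4 mL/hr × 5.9 hr = 309.16 mL → 309.16 mL × 1.478261 mg/mL = 457.0191 mg
Total = 461.8087 + 123.5826 + 457.0191 = 1042.41 mg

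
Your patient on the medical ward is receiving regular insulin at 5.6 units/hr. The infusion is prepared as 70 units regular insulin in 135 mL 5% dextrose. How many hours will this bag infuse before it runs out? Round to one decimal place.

12.5 hours

Concentration = 70 units ÷ 135 mL = 0.5185185 units/mL
Rate = 5.6 units/hr ÷ 0.5185185 units/mL = 10.8 mL/hr
Duration = 135 mL ÷ 10.8 mL/hr = 12.5 hr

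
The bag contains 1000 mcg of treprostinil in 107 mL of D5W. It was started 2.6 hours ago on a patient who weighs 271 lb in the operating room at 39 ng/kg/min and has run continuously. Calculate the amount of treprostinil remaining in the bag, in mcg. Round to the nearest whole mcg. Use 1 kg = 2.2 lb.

Weight = 271 lb ÷ 2.2 lb/kg = 123.1818 kg
Dose = 39 ng/kg/min × 123.1818 kg = 4804.091 ng/min
4804.091 ng/min × 60 min/hr = 288245.5 ng/hr
Concentration = 1000 mcg ÷ 107 mL = 9.345794 mcg/mL = 9345.794 ng/mL
Rate = 288245.5 ng/hr ÷ 9345.794 ng/mL = 30.84226 mL/hr
Volume infused = 30.84226 mL/hr × 2.6 hr = 80.18989 mL
Volume remaining = 107 − 80.18989 = 26.81011 mL
Drug remaining = 26.81011 mL × 9345.794 ng/mL = 250561.8 ng = 250.5618 mcg

251 mcg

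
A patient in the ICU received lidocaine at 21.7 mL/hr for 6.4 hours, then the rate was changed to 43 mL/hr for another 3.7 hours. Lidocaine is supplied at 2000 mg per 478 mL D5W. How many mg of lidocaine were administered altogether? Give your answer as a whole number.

1247 mg

Concentration = 2000 mg ÷ 478 mL = 4.1841 mg/mL
Stage 1: 21.7 mL/hr × 6.4 hr = 138.88 mL → 138.88 mL × 4.1841 mg/mL = 581.0879 mg
Stage 2: 43 mL/hr × 3.7 hr = 159.1 mL → 159.1 mL × 4.1841 mg/mL = 665.6904 mg
Total = 581.0879 + 665.6904 = 1246.778 mg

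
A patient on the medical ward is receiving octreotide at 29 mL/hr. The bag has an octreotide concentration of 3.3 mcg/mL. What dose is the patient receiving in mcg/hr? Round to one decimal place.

95.7 mcg/hr

Drug rate = 29 mL/hr × 3.3 mcg/mL = 95.7 mcg/hr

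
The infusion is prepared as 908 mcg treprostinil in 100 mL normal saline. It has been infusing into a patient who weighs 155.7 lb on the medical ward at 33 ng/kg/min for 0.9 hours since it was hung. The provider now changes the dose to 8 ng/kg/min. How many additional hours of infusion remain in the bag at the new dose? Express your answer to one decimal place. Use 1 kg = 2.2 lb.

Initial rate:
Weight = 155.7 lb ÷ 2.2 lb/kg = 70.77273 kg
Dose = 33 ng/kg/min × 70.77273 kg = 2335.5 ng/min
2335.5 ng/min × 60 min/hr = 140130 ng/hr
Concentration = 908 mcg ÷ 100 mL = 9.08 mcg/mL = 9080 ng/mL
Rate = 140130 ng/hr ÷ 9080 ng/mL = 15.43282 mL/hr
Volume infused so far = 15.43282 mL/hr × 0.9 hr = 13.88954 mL
Volume remaining = 100 − 13.88954 = 86.11046 mL
New rate:
Dose = 8 ng/kg/min × 70.77273 kg = 566.1818 ng/min
566.1818 ng/min × 60 min/hr = 33970.91 ng/hr
Rate = 33970.91 ng/hr ÷ 9080 ng/mL = 3.74129 mL/hr
Time remaining = 86.11046 mL ÷ 3.74129 mL/hr = 23.01625 hr

23.0 hours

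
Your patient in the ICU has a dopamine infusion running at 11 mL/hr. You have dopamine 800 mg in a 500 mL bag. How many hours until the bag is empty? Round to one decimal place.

45.5 hours

Duration = 500 mL ÷ 11 mL/hr = 45.45455 hr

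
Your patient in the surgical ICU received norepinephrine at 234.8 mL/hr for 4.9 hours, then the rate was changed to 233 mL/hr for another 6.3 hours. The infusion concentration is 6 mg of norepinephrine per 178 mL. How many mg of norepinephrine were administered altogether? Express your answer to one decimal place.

88.3 mg

Concentration = 6 mg ÷ 178 mL = 0.03370787 mg/mL
Stage 1: 234.8 mL/hr × 4.9 hr = 1150.52 mL → 1150.52 mL × 0.03370787 mg/mL = 38.78157 mg
Stage 2: 233 mL/hr × 6.3 hr = 1467.9 mL → 1467.9 mL × 0.03370787 mg/mL = 49.47978 mg
Total = 38.78157 + 49.47978 = 88.26135 mg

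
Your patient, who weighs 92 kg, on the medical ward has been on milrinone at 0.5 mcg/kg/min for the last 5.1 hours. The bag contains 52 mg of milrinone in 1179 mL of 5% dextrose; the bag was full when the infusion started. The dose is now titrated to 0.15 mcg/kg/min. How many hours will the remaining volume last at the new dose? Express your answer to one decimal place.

Initial rate:
Dose = 0.5 mcg/kg/min × 92 kg = 46 mcg/min
46 mcg/min × 60 min/hr = 2760 mcg/hr
Concentration = 52 mg ÷ 1179 mL = 0.04410517 mg/mL = 44.10517 mcg/mL
Rate = 2760 mcg/hr ÷ 44.10517 mcg/mL = 62.57769 mL/hr
Volume infused so far = 62.57769 mL/hr × 5.1 hr = 319.1462 mL
Volume remaining = 1179 − 319.1462 = 859.8538 mL
New rate:
Dose = 0.15 mcg/kg/min × 92 kg = 13.8 mcg/min
13.8 mcg/min × 60 min/hr = 828 mcg/hr
Rate = 828 mcg/hr ÷ 44.10517 mcg/mL = 18.77331 mL/hr
Time remaining = 859.8538 mL ÷ 18.77331 mL/hr = 45.80193 hr

45.8 hours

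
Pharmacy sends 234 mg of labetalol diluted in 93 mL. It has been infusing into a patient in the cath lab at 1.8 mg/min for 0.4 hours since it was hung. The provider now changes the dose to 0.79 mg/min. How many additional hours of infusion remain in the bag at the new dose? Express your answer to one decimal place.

Initial rate:
1.8 mg/min × 60 min/hr = 108 mg/hr
Concentration = 234 mg ÷ 93 mL = 2.516129 mg/mL
Rate = 108 mg/hr ÷ 2.516129 mg/mL = 42.92308 mL/hr
Volume infused so far = 42.92308 mL/hr × 0.4 hr = 17.16923 mL
Volume remaining = 93 − 17.16923 = 75.83077 mL
New rate:
0.79 mg/min × 60 min/hr = 47.4 mg/hr
Rate = 47.4 mg/hr ÷ 2.516129 mg/mL = 18.83846 mL/hr
Time remaining = 75.83077 mL ÷ 18.83846 mL/hr = 4.025316 hr

4.0 hours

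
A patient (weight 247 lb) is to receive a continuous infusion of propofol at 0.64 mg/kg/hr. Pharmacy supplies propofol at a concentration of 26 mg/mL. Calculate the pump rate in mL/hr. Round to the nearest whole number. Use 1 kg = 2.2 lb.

3 mL/hr

Weight = 247 lb ÷ 2.2 lb/kg = 112.2727 kg
Dose = 0.64 mg/kg/hr × 112.2727 kg = 71.85455 mg/hr
Rate = 71.85455 mg/hr ÷ 26 mg/mL = 2.763636 mL/hr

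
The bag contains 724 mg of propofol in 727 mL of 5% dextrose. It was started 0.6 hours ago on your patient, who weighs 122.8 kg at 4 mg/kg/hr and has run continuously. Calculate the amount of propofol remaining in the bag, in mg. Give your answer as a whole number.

429 mg

Dose = 4 mg/kg/hr × 122.8 kg = 491.2 mg/hr
Concentration = 724 mg ÷ 727 mL = 0.9958735 mg/mL
Rate = 491.2 mg/hr ÷ 0.9958735 mg/mL = 493.2354 mL/hr
Volume infused = 493.2354 mL/hr × 0.6 hr = 295.9412 mL
Volume remaining = 727 − 295.9412 = 431.0588 mL
Drug remaining = 431.0588 mL × 0.9958735 mg/mL = 429.28 mg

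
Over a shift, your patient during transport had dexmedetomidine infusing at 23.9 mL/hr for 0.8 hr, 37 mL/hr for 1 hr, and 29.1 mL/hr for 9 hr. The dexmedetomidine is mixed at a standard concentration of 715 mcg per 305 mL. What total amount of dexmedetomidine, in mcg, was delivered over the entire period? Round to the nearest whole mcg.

746 mcg

Concentration = 715 mcg ÷ 305 mL = 2.344262 mcg/mL
Stage 1: 23.9 mL/hr × 0.8 hr = 19.12 mL → 19.12 mL × 2.344262 mcg/mL = 44.8223 mcg
Stage 2: 37 mL/hr × 1 hr = 37 mL → 37 mL × 2.344262 mcg/mL = 86.7377 mcg
Stage 3: 29.1 mL/hr × 9 hr = 261.9 mL → 261.9 mL × 2.344262 mcg/mL = 613.9623 mcg
Total = 44.8223 + 86.7377 + 613.9623 = 745.5223 mcg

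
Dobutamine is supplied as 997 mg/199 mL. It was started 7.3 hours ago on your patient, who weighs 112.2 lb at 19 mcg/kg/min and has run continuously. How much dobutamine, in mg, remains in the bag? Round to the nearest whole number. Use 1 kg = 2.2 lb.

Weight = 112.2 lb ÷ 2.2 lb/kg = 51 kg
Dose = 19 mcg/kg/min × 51 kg = 969 mcg/min
969 mcg/min × 60 min/hr = 58140 mcg/hr
Concentration = 997 mg ÷ 199 mL = 5.01005 mg/mL = 5010.05 mcg/mL
Rate = 58140 mcg/hr ÷ 5010.05 mcg/mL = 11.60467 mL/hr
Volume infused = 11.60467 mL/hr × 7.3 hr = 84.71412 mL
Volume remaining = 199 − 84.71412 = 114.2859 mL
Drug remaining = 114.2859 mL × 5010.05 mcg/mL = 572578 mcg = 572.578 mg

573 mg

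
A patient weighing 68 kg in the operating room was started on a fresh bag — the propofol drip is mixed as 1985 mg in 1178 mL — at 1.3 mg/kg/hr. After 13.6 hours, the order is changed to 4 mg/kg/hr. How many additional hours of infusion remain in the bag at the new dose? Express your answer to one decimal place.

2.9 hours

Initial rate:
Dose = 1.3 mg/kg/hr × 68 kg = 88.4 mg/hr
Concentration = 1985 mg ÷ 1178 mL = 1.685059 mg/mL
Rate = 88.4 mg/hr ÷ 1.685059 mg/mL = 52.46106 mL/hr
Volume infused so far = 52.46106 mL/hr × 13.6 hr = 713.4704 mL
Volume remaining = 1178 − 713.4704 = 464.5296 mL
New rate:
Dose = 4 mg/kg/hr × 68 kg = 272 mg/hr
Rate = 272 mg/hr ÷ 1.685059 mg/mL = 161.4186 mL/hr
Time remaining = 464.5296 mL ÷ 161.4186 mL/hr = 2.877794 hr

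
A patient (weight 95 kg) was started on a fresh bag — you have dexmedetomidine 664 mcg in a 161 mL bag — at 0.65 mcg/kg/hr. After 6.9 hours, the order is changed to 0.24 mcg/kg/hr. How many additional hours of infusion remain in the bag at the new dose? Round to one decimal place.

10.4 hours

Initial rate:
Dose = 0.65 mcg/kg/hr × 95 kg = 61.75 mcg/hr
Concentration = 664 mcg ÷ 161 mL = 4.124224 mcg/mL
Rate = 61.75 mcg/hr ÷ 4.124224 mcg/mL = 14.97252 mL/hr
Volume infused so far = 14.97252 mL/hr × 6.9 hr = 103.3104 mL
Volume remaining = 161 − 103.3104 = 57.68965 mL
New rate:
Dose = 0.24 mcg/kg/hr × 95 kg = 22.8 mcg/hr
Rate = 22.8 mcg/hr ÷ 4.124224 mcg/mL = 5.528313 mL/hr
Time remaining = 57.68965 mL ÷ 5.528313 mL/hr = 10.43531 hr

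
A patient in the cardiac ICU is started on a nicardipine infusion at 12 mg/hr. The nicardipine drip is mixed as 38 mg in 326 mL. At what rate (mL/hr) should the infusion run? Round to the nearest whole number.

103 mL/hr

Concentration = 38 mg ÷ 326 mL = 0.1165644 mg/mL
Rate = 12 mg/hr ÷ 0.1165644 mg/mL = 102.9474 mL/hr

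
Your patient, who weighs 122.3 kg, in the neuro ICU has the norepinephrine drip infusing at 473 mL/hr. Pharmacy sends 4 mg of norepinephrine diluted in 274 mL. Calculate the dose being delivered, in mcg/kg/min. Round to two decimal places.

0.94 mcg/kg/min

Concentration = 4 mg ÷ 274 mL = 0.01459854 mg/mL = 14.59854 mcg/mL
Drug rate = 473 mL/hr × 14.59854 mcg/mL = 6905.109 mcg/hr
6905.109 mcg/hr ÷ 60 min/hr = 115.0852 mcg/min
115.0852 mcg/min ÷ 122.3 kg = 0.941007 mcg/kg/min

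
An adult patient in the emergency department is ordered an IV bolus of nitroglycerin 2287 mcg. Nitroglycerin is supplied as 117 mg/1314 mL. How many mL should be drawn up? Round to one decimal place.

25.7 mL

Concentration = 117 mg ÷ 1314 mL = 0.0890411 mg/mL = 89.0411 mcg/mL
Volume = 2287 mcg ÷ 89.0411 mcg/mL = 25.68477 mL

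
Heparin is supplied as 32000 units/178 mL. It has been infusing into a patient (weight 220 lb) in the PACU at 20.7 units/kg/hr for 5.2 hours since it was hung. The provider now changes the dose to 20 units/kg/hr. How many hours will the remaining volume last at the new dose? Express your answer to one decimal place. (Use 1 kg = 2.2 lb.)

Initial rate:
Weight = 220 lb ÷ 2.2 lb/kg = 100 kg
Dose = 20.7 units/kg/hr × 100 kg = 2070 units/hr
Concentration = 32000 units ÷ 178 mL = 179.7753 units/mL
Rate = 2070 units/hr ÷ 179.7753 units/mL = 11.51437 mL/hr
Volume infused so far = 11.51437 mL/hr × 5.2 hr = 59.87475 mL
Volume remaining = 178 − 59.87475 = 118.1253 mL
New rate:
Dose = 20 units/kg/hr × 100 kg = 2000 units/hr
Rate = 2000 units/hr ÷ 179.7753 units/mL = 11.125 mL/hr
Time remaining = 118.1253 mL ÷ 11.125 mL/hr = 10.618 hr

10.6 hours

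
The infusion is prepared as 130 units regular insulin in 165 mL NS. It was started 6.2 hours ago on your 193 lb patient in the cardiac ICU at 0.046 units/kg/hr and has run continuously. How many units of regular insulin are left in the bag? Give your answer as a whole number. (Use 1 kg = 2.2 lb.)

105 units

Weight = 193 lb ÷ 2.2 lb/kg = 87.72727 kg
Dose = 0.046 units/kg/hr × 87.72727 kg = 4.035455 units/hr
Concentration = 130 units ÷ 165 mL = 0.7878788 units/mL
Rate = 4.035455 units/hr ÷ 0.7878788 units/mL = 5.121923 mL/hr
Volume infused = 5.121923 mL/hr × 6.2 hr = 31.75592 mL
Volume remaining = 165 − 31.75592 = 133.2441 mL
Drug remaining = 133.2441 mL × 0.7878788 units/mL = 104.9802 units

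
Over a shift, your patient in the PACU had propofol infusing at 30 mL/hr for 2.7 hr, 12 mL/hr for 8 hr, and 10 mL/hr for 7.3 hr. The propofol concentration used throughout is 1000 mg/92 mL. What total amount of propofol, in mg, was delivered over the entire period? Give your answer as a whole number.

2717 mg

Concentration = 1000 mg ÷ 92 mL = 10.86957 mg/mL
Stage 1: 30 mL/hr × 2.7 hr = 81 mL → 81 mL × 10.86957 mg/mL = 880.4348 mg
Stage 2: 12 mL/hr × 8 hr = 96 mL → 96 mL × 10.86957 mg/mL = 1043.478 mg
Stage 3: 10 mL/hr × 7.3 hr = 73 mL → 73 mL × 10.86957 mg/mL = 793.4783 mg
Total = 880.4348 + 1043.478 + 793.4783 = 2717.391 mg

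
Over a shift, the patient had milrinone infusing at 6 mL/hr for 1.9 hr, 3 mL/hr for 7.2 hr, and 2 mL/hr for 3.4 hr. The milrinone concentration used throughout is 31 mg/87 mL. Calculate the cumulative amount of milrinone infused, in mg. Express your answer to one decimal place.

14.2 mg

Concentration = 31 mg ÷ 87 mL = 0.3563218 mg/mL
Stage 1: 6 mL/hr × 1.9 hr = 11.4 mL → 11.4 mL × 0.3563218 mg/mL = 4.062069 mg
Stage 2: 3 mL/hr × 7.2 hr = 21.6 mL → 21.6 mL × 0.3563218 mg/mL = 7.696552 mg
Stage 3: 2 mL/hr × 3.4 hr = 6.8 mL → 6.8 mL × 0.3563218 mg/mL = 2.422989 mg
Total = 4.062069 + 7.696552 + 2.422989 = 14.18161 mg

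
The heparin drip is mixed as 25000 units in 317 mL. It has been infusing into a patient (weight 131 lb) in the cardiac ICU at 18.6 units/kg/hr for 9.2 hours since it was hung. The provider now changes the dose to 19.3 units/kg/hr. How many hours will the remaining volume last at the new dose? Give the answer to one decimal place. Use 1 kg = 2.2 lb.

12.9 hours

Initial rate:
Weight = 131 lb ÷ 2.2 lb/kg = 59.54545 kg
Dose = 18.6 units/kg/hr × 59.54545 kg = 1107.545 units/hr
Concentration = 25000 units ÷ 317 mL = 78.86435 units/mL
Rate = 1107.545 units/hr ÷ 78.86435 units/mL = 14.04368 mL/hr
Volume infused so far = 14.04368 mL/hr × 9.2 hr = 129.2018 mL
Volume remaining = 317 − 129.2018 = 187.7982 mL
New rate:
Dose = 19.3 units/kg/hr × 59.54545 kg = 1149.227 units/hr
Rate = 1149.227 units/hr ÷ 78.86435 units/mL = 14.5722 mL/hr
Time remaining = 187.7982 mL ÷ 14.5722 mL/hr = 12.88743 hr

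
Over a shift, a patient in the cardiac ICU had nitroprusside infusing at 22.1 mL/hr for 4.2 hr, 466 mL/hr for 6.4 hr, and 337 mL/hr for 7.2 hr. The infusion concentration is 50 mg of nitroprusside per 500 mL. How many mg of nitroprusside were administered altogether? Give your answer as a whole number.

550 mg

Concentration = 50 mg ÷ 500 mL = 0.1 mg/mL
Stage 1: 22.1 mL/hr × 4.2 hr = 92.82 mL → 92.82 mL × 0.1 mg/mL = 9.282 mg
Stage 2: 466 mL/hr × 6.4 hr = 2982.4 mL → 2982.4 mL × 0.1 mg/mL = 298.24 mg
Stage 3: 337 mL/hr × 7.2 hr = 2426.4 mL → 2426.4 mL × 0.1 mg/mL = 242.64 mg
Total = 9.282 + 298.24 + 242.64 = 550.162 mg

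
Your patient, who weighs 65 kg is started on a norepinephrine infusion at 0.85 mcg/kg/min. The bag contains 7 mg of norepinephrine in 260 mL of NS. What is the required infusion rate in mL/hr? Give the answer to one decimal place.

123.1 mL/hr

Dose = 0.85 mcg/kg/min × 65 kg = 55.25 mcg/min
55.25 mcg/min × 60 min/hr = 3315 mcg/hr
Concentration = 7 mg ÷ 260 mL = 0.02692308 mg/mL = 26.92308 mcg/mL
Rate = 3315 mcg/hr ÷ 26.92308 mcg/mL = 123.1286 mL/hr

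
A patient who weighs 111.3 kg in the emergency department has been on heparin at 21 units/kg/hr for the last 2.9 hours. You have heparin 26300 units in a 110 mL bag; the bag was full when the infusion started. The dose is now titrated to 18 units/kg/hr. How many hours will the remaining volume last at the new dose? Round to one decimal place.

9.7 hours

Initial rate:
Dose = 21 units/kg/hr × 111.3 kg = 2337.3 units/hr
Concentration = 26300 units ÷ 110 mL = 239.0909 units/mL
Rate = 2337.3 units/hr ÷ 239.0909 units/mL = 9.775779 mL/hr
Volume infused so far = 9.775779 mL/hr × 2.9 hr = 28.34976 mL
Volume remaining = 110 − 28.34976 = 81.65024 mL
New rate:
Dose = 18 units/kg/hr × 111.3 kg = 2003.4 units/hr
Rate = 2003.4 units/hr ÷ 239.0909 units/mL = 8.37924 mL/hr
Time remaining = 81.65024 mL ÷ 8.37924 mL/hr = 9.74435 hr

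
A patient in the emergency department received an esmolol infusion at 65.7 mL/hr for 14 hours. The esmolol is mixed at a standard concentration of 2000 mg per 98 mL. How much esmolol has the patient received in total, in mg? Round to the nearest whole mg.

Concentration = 2000 mg ÷ 98 mL = 20.40816 mg/mL = 20408.16 mcg/mL
Drug rate = 65.7 mL/hr × 20408.16 mcg/mL = 1340816 mcg/hr
Total = 1340816 mcg/hr × 14 hr = 18771429 mcg = 18771.43 mg

18771 mg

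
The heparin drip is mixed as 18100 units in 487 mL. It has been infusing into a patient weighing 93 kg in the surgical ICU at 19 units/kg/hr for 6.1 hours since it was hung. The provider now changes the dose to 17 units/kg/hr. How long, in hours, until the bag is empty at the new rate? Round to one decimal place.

Initial rate:
Dose = 19 units/kg/hr × 93 kg = 1767 units/hr
Concentration = 18100 units ÷ 487 mL = 37.16632 units/mL
Rate = 1767 units/hr ÷ 37.16632 units/mL = 47.54304 mL/hr
Volume infused so far = 47.54304 mL/hr × 6.1 hr = 290.0125 mL
Volume remaining = 487 − 290.0125 = 196.9875 mL
New rate:
Dose = 17 units/kg/hr × 93 kg = 1581 units/hr
Rate = 1581 units/hr ÷ 37.16632 units/mL = 42.53851 mL/hr
Time remaining = 196.9875 mL ÷ 42.53851 mL/hr = 4.630803 hr

4.6 hours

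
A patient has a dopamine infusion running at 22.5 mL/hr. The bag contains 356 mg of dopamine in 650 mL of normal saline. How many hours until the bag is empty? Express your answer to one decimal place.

28.9 hours

Duration = 650 mL ÷ 22.5 mL/hr = 28.88889 hr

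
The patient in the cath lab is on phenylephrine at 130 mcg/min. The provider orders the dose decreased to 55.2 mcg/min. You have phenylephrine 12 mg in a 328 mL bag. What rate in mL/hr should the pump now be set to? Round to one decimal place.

55.2 mcg/min × 60 min/hr = 3312 mcg/hr
Concentration = 12 mg ÷ 328 mL = 0.03658537 mg/mL = 36.58537 mcg/mL
Rate = 3312 mcg/hr ÷ 36.58537 mcg/mL = 90.528 mL/hr

90.5 mL/hr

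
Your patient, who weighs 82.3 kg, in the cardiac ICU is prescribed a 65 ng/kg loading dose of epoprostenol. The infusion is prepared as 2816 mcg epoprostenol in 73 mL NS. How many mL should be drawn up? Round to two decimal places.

Dose = 65 ng/kg × 82.3 kg = 5349.5 ng
Concentration = 2816 mcg ÷ 73 mL = 38.57534 mcg/mL = 38575.34 ng/mL
Volume = 5349.5 ng ÷ 38575.34 ng/mL = 0.1386767 mL

0.14 mL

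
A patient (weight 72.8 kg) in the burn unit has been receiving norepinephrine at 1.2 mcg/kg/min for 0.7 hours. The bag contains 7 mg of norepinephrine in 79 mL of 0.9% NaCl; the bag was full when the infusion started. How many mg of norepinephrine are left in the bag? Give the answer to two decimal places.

3.33 mg

Dose = 1.2 mcg/kg/min × 72.8 kg = 87.36 mcg/min
87.36 mcg/min × 60 min/hr = 5241.6 mcg/hr
Concentration = 7 mg ÷ 79 mL = 0.08860759 mg/mL = 88.60759 mcg/mL
Rate = 5241.6 mcg/hr ÷ 88.60759 mcg/mL = 59.1552 mL/hr
Volume infused = 59.1552 mL/hr × 0.7 hr = 41.40864 mL
Volume remaining = 79 − 41.40864 = 37.59136 mL
Drug remaining = 37.59136 mL × 88.60759 mcg/mL = 3330.88 mcg = 3.33088 mg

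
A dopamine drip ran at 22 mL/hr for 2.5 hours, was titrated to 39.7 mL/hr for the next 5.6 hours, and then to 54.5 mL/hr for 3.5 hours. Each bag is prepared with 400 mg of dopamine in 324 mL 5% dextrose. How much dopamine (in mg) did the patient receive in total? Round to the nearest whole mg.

578 mg

Concentration = 400 mg ÷ 324 mL = 1.234568 mg/mL
Stage 1: 22 mL/hr × 2.5 hr = 55 mL → 55 mL × 1.234568 mg/mL = 67.90123 mg
Stage 2: 39.7 mL/hr × 5.6 hr = 222.32 mL → 222.32 mL × 1.234568 mg/mL = 274.4691 mg
Stage 3: 54.5 mL/hr × 3.5 hr = 190.75 mL → 190.75 mL × 1.234568 mg/mL = 235.4938 mg
Total = 67.90123 + 274.4691 + 235.4938 = 577.8642 mg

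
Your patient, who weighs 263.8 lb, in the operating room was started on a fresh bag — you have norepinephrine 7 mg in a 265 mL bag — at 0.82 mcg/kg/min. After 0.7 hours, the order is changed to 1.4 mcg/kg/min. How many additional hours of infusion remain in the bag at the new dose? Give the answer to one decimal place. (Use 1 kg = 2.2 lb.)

0.3 hours

Initial rate:
Weight = 263.8 lb ÷ 2.2 lb/kg = 119.9091 kg
Dose = 0.82 mcg/kg/min × 119.9091 kg = 98.32545 mcg/min
98.32545 mcg/min × 60 min/hr = 5899.527 mcg/hr
Concentration = 7 mg ÷ 265 mL = 0.02641509 mg/mL = 26.41509 mcg/mL
Rate = 5899.527 mcg/hr ÷ 26.41509 mcg/mL = 223.3392 mL/hr
Volume infused so far = 223.3392 mL/hr × 0.7 hr = 156.3375 mL
Volume remaining = 265 − 156.3375 = 108.6625 mL
New rate:
Dose = 1.4 mcg/kg/min × 119.9091 kg = 167.8727 mcg/min
167.8727 mcg/min × 60 min/hr = 10072.36 mcg/hr
Rate = 10072.36 mcg/hr ÷ 26.41509 mcg/mL = 381.3109 mL/hr
Time remaining = 108.6625 mL ÷ 381.3109 mL/hr = 0.2849709 hr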